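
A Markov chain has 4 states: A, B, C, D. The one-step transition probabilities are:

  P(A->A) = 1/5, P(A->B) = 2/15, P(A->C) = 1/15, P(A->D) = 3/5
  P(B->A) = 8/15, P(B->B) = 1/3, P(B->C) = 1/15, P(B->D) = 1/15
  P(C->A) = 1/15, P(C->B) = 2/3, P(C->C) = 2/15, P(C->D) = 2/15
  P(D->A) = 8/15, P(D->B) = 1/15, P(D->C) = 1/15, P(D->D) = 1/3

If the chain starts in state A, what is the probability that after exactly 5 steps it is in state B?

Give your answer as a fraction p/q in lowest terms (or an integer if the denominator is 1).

Computing P^5 by repeated multiplication:
P^1 =
  A: [1/5, 2/15, 1/15, 3/5]
  B: [8/15, 1/3, 1/15, 1/15]
  C: [1/15, 2/3, 2/15, 2/15]
  D: [8/15, 1/15, 1/15, 1/3]
P^2 =
  A: [98/225, 7/45, 16/225, 76/225]
  B: [73/225, 52/225, 16/225, 28/75]
  C: [101/225, 74/225, 17/225, 11/75]
  D: [73/225, 4/25, 16/225, 4/9]
P^3 =
  A: [1198/3375, 607/3375, 241/3375, 443/1125]
  B: [49/125, 26/135, 241/3375, 43/125]
  C: [392/1125, 31/135, 242/3375, 394/1125]
  D: [49/125, 586/3375, 241/3375, 49/135]
P^4 =
  A: [2147/5625, 1834/10125, 3616/50625, 6172/16875]
  B: [18698/50625, 9467/50625, 3616/50625, 18844/50625]
  C: [19426/50625, 9829/50625, 3617/50625, 17753/50625]
  D: [18698/50625, 9211/50625, 3616/50625, 764/2025]
P^5 =
  A: [283073/759375, 139172/759375, 54241/759375, 282889/759375]
  B: [286198/759375, 27947/151875, 54241/759375, 93067/253125]
  C: [282551/759375, 28384/151875, 54242/759375, 93554/253125]
  D: [286198/759375, 46237/253125, 54241/759375, 11209/30375]

(P^5)[A -> B] = 139172/759375

Answer: 139172/759375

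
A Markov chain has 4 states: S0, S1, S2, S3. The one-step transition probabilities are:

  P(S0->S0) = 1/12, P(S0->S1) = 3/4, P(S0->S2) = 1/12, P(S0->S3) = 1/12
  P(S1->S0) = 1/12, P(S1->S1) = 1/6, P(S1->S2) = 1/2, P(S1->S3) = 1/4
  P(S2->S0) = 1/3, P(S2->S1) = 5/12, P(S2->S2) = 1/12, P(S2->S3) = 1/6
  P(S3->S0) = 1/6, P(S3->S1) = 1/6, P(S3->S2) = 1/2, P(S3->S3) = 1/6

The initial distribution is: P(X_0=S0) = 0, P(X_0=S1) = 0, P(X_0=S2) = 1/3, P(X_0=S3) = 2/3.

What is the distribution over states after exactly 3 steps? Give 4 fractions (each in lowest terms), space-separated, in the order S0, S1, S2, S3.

Answer: 419/2592 49/144 17/54 475/2592

Derivation:
Propagating the distribution step by step (d_{t+1} = d_t * P):
d_0 = (S0=0, S1=0, S2=1/3, S3=2/3)
  d_1[S0] = 0*1/12 + 0*1/12 + 1/3*1/3 + 2/3*1/6 = 2/9
  d_1[S1] = 0*3/4 + 0*1/6 + 1/3*5/12 + 2/3*1/6 = 1/4
  d_1[S2] = 0*1/12 + 0*1/2 + 1/3*1/12 + 2/3*1/2 = 13/36
  d_1[S3] = 0*1/12 + 0*1/4 + 1/3*1/6 + 2/3*1/6 = 1/6
d_1 = (S0=2/9, S1=1/4, S2=13/36, S3=1/6)
  d_2[S0] = 2/9*1/12 + 1/4*1/12 + 13/36*1/3 + 1/6*1/6 = 3/16
  d_2[S1] = 2/9*3/4 + 1/4*1/6 + 13/36*5/12 + 1/6*1/6 = 167/432
  d_2[S2] = 2/9*1/12 + 1/4*1/2 + 13/36*1/12 + 1/6*1/2 = 37/144
  d_2[S3] = 2/9*1/12 + 1/4*1/4 + 13/36*1/6 + 1/6*1/6 = 73/432
d_2 = (S0=3/16, S1=167/432, S2=37/144, S3=73/432)
  d_3[S0] = 3/16*1/12 + 167/432*1/12 + 37/144*1/3 + 73/432*1/6 = 419/2592
  d_3[S1] = 3/16*3/4 + 167/432*1/6 + 37/144*5/12 + 73/432*1/6 = 49/144
  d_3[S2] = 3/16*1/12 + 167/432*1/2 + 37/144*1/12 + 73/432*1/2 = 17/54
  d_3[S3] = 3/16*1/12 + 167/432*1/4 + 37/144*1/6 + 73/432*1/6 = 475/2592
d_3 = (S0=419/2592, S1=49/144, S2=17/54, S3=475/2592)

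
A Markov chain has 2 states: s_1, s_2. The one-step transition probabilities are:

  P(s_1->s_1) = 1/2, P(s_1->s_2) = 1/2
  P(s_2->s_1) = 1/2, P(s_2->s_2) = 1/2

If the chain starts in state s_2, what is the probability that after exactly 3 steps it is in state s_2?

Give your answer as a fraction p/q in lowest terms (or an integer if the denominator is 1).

Answer: 1/2

Derivation:
Computing P^3 by repeated multiplication:
P^1 =
  s_1: [1/2, 1/2]
  s_2: [1/2, 1/2]
P^2 =
  s_1: [1/2, 1/2]
  s_2: [1/2, 1/2]
P^3 =
  s_1: [1/2, 1/2]
  s_2: [1/2, 1/2]

(P^3)[s_2 -> s_2] = 1/2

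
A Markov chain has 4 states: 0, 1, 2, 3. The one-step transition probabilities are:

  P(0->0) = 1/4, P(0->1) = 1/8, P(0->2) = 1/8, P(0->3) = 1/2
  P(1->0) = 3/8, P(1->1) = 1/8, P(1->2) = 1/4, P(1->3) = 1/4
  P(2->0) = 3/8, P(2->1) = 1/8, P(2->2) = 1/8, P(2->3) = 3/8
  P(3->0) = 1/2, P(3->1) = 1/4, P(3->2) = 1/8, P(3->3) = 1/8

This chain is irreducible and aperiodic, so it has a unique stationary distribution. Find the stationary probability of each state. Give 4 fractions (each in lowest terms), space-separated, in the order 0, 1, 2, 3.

Answer: 38/103 17/103 15/103 33/103

Derivation:
The stationary distribution satisfies pi = pi * P, i.e.:
  pi_0 = 1/4*pi_0 + 3/8*pi_1 + 3/8*pi_2 + 1/2*pi_3
  pi_1 = 1/8*pi_0 + 1/8*pi_1 + 1/8*pi_2 + 1/4*pi_3
  pi_2 = 1/8*pi_0 + 1/4*pi_1 + 1/8*pi_2 + 1/8*pi_3
  pi_3 = 1/2*pi_0 + 1/4*pi_1 + 3/8*pi_2 + 1/8*pi_3
with normalization: pi_0 + pi_1 + pi_2 + pi_3 = 1.

Using the first 3 balance equations plus normalization, the linear system A*pi = b is:
  [-3/4, 3/8, 3/8, 1/2] . pi = 0
  [1/8, -7/8, 1/8, 1/4] . pi = 0
  [1/8, 1/4, -7/8, 1/8] . pi = 0
  [1, 1, 1, 1] . pi = 1

Solving yields:
  pi_0 = 38/103
  pi_1 = 17/103
  pi_2 = 15/103
  pi_3 = 33/103

Verification (pi * P):
  38/103*1/4 + 17/103*3/8 + 15/103*3/8 + 33/103*1/2 = 38/103 = pi_0  (ok)
  38/103*1/8 + 17/103*1/8 + 15/103*1/8 + 33/103*1/4 = 17/103 = pi_1  (ok)
  38/103*1/8 + 17/103*1/4 + 15/103*1/8 + 33/103*1/8 = 15/103 = pi_2  (ok)
  38/103*1/2 + 17/103*1/4 + 15/103*3/8 + 33/103*1/8 = 33/103 = pi_3  (ok)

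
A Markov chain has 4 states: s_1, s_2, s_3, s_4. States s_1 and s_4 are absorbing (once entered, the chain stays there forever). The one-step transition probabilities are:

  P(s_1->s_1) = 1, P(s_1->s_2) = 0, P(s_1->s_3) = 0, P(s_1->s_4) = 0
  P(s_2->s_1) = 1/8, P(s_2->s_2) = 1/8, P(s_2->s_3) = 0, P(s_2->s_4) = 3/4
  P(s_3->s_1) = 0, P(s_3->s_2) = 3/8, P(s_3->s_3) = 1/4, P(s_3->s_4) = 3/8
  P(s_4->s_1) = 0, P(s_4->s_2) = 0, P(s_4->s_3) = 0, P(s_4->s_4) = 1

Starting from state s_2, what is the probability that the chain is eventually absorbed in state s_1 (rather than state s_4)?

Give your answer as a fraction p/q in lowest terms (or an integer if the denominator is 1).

Let a_i = P(absorbed in s_1 | start in state i).
Boundary conditions: a_s_1 = 1, a_s_4 = 0.
For each transient state i, a_i = sum_j P(i->j) * a_j:
  a_s_2 = 1/8*a_s_1 + 1/8*a_s_2 + 0*a_s_3 + 3/4*a_s_4
  a_s_3 = 0*a_s_1 + 3/8*a_s_2 + 1/4*a_s_3 + 3/8*a_s_4

Substituting a_s_1 = 1 and a_s_4 = 0, rearrange to (I - Q) a = r where r[i] = P(i -> s_1):
  [7/8, 0] . (a_s_2, a_s_3) = 1/8
  [-3/8, 3/4] . (a_s_2, a_s_3) = 0

Solving yields:
  a_s_2 = 1/7
  a_s_3 = 1/14

Starting state is s_2, so the absorption probability is a_s_2 = 1/7.

Answer: 1/7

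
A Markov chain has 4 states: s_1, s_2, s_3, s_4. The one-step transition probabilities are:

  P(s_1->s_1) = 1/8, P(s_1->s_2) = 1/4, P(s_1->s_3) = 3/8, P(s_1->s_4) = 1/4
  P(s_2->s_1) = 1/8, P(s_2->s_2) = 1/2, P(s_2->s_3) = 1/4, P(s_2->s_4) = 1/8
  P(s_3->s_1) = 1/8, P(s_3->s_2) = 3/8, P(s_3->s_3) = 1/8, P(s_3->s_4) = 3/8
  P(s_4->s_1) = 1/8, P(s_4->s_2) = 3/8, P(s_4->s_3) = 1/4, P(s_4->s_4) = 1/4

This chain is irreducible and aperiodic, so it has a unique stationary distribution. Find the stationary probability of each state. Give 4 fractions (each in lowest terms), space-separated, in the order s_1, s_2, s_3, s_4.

The stationary distribution satisfies pi = pi * P, i.e.:
  pi_s_1 = 1/8*pi_s_1 + 1/8*pi_s_2 + 1/8*pi_s_3 + 1/8*pi_s_4
  pi_s_2 = 1/4*pi_s_1 + 1/2*pi_s_2 + 3/8*pi_s_3 + 3/8*pi_s_4
  pi_s_3 = 3/8*pi_s_1 + 1/4*pi_s_2 + 1/8*pi_s_3 + 1/4*pi_s_4
  pi_s_4 = 1/4*pi_s_1 + 1/8*pi_s_2 + 3/8*pi_s_3 + 1/4*pi_s_4
with normalization: pi_s_1 + pi_s_2 + pi_s_3 + pi_s_4 = 1.

Using the first 3 balance equations plus normalization, the linear system A*pi = b is:
  [-7/8, 1/8, 1/8, 1/8] . pi = 0
  [1/4, -1/2, 3/8, 3/8] . pi = 0
  [3/8, 1/4, -7/8, 1/4] . pi = 0
  [1, 1, 1, 1] . pi = 1

Solving yields:
  pi_s_1 = 1/8
  pi_s_2 = 23/56
  pi_s_3 = 17/72
  pi_s_4 = 115/504

Verification (pi * P):
  1/8*1/8 + 23/56*1/8 + 17/72*1/8 + 115/504*1/8 = 1/8 = pi_s_1  (ok)
  1/8*1/4 + 23/56*1/2 + 17/72*3/8 + 115/504*3/8 = 23/56 = pi_s_2  (ok)
  1/8*3/8 + 23/56*1/4 + 17/72*1/8 + 115/504*1/4 = 17/72 = pi_s_3  (ok)
  1/8*1/4 + 23/56*1/8 + 17/72*3/8 + 115/504*1/4 = 115/504 = pi_s_4  (ok)

Answer: 1/8 23/56 17/72 115/504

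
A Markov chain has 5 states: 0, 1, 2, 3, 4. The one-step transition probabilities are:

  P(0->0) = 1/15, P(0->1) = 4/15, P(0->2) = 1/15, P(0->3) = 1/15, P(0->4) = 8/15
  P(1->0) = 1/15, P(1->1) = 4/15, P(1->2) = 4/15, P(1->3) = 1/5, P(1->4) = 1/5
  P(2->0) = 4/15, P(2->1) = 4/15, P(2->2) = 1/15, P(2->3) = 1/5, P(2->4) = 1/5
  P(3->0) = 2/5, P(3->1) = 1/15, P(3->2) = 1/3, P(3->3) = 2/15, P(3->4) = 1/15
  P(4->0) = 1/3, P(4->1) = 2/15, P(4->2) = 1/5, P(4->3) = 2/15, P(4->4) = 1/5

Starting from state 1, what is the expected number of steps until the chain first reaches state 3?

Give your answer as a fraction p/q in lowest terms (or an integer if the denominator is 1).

Answer: 19200/3073

Derivation:
Let h_i = expected steps to first reach 3 from state i.
Boundary: h_3 = 0.
First-step equations for the other states:
  h_0 = 1 + 1/15*h_0 + 4/15*h_1 + 1/15*h_2 + 1/15*h_3 + 8/15*h_4
  h_1 = 1 + 1/15*h_0 + 4/15*h_1 + 4/15*h_2 + 1/5*h_3 + 1/5*h_4
  h_2 = 1 + 4/15*h_0 + 4/15*h_1 + 1/15*h_2 + 1/5*h_3 + 1/5*h_4
  h_4 = 1 + 1/3*h_0 + 2/15*h_1 + 1/5*h_2 + 2/15*h_3 + 1/5*h_4

Substituting h_3 = 0 and rearranging gives the linear system (I - Q) h = 1:
  [14/15, -4/15, -1/15, -8/15] . (h_0, h_1, h_2, h_4) = 1
  [-1/15, 11/15, -4/15, -1/5] . (h_0, h_1, h_2, h_4) = 1
  [-4/15, -4/15, 14/15, -1/5] . (h_0, h_1, h_2, h_4) = 1
  [-1/3, -2/15, -1/5, 4/5] . (h_0, h_1, h_2, h_4) = 1

Solving yields:
  h_0 = 22350/3073
  h_1 = 19200/3073
  h_2 = 19725/3073
  h_4 = 21285/3073

Starting state is 1, so the expected hitting time is h_1 = 19200/3073.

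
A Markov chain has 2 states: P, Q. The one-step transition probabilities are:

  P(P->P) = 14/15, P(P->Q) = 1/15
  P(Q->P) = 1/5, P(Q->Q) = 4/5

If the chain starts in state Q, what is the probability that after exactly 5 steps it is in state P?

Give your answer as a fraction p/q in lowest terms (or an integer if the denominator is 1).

Answer: 149581/253125

Derivation:
Computing P^5 by repeated multiplication:
P^1 =
  P: [14/15, 1/15]
  Q: [1/5, 4/5]
P^2 =
  P: [199/225, 26/225]
  Q: [26/75, 49/75]
P^3 =
  P: [2864/3375, 511/3375]
  Q: [511/1125, 614/1125]
P^4 =
  P: [41629/50625, 8996/50625]
  Q: [8996/16875, 7879/16875]
P^5 =
  P: [609794/759375, 149581/759375]
  Q: [149581/253125, 103544/253125]

(P^5)[Q -> P] = 149581/253125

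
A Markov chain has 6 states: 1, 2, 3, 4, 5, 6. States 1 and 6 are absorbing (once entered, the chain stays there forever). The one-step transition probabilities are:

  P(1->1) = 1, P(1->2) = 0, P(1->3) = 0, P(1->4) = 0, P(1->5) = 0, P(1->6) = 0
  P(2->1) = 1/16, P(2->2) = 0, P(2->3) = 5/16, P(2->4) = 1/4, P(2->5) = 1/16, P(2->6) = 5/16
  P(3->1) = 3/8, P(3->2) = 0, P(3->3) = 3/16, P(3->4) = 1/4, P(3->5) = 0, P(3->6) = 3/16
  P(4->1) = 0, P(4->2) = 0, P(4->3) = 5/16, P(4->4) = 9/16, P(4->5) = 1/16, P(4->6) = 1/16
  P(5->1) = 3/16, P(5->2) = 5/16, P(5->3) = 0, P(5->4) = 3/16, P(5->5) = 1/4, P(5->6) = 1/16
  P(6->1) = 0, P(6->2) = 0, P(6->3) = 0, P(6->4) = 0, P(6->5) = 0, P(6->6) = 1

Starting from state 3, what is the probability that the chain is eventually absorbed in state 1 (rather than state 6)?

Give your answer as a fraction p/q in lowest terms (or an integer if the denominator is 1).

Answer: 7658/12293

Derivation:
Let a_i = P(absorbed in 1 | start in state i).
Boundary conditions: a_1 = 1, a_6 = 0.
For each transient state i, a_i = sum_j P(i->j) * a_j:
  a_2 = 1/16*a_1 + 0*a_2 + 5/16*a_3 + 1/4*a_4 + 1/16*a_5 + 5/16*a_6
  a_3 = 3/8*a_1 + 0*a_2 + 3/16*a_3 + 1/4*a_4 + 0*a_5 + 3/16*a_6
  a_4 = 0*a_1 + 0*a_2 + 5/16*a_3 + 9/16*a_4 + 1/16*a_5 + 1/16*a_6
  a_5 = 3/16*a_1 + 5/16*a_2 + 0*a_3 + 3/16*a_4 + 1/4*a_5 + 1/16*a_6

Substituting a_1 = 1 and a_6 = 0, rearrange to (I - Q) a = r where r[i] = P(i -> 1):
  [1, -5/16, -1/4, -1/16] . (a_2, a_3, a_4, a_5) = 1/16
  [0, 13/16, -1/4, 0] . (a_2, a_3, a_4, a_5) = 3/8
  [0, -5/16, 7/16, -1/16] . (a_2, a_3, a_4, a_5) = 0
  [-5/16, 0, -3/16, 3/4] . (a_2, a_3, a_4, a_5) = 3/16

Solving yields:
  a_2 = 5202/12293
  a_3 = 7658/12293
  a_4 = 6449/12293
  a_5 = 6853/12293

Starting state is 3, so the absorption probability is a_3 = 7658/12293.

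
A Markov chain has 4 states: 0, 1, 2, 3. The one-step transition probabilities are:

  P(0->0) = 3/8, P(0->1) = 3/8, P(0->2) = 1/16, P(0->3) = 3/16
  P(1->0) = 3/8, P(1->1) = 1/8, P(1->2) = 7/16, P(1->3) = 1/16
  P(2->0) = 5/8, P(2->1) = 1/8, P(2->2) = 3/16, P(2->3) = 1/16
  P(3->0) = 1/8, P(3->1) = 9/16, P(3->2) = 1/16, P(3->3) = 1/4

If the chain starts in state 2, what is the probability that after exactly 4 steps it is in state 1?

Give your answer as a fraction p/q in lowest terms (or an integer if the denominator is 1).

Computing P^4 by repeated multiplication:
P^1 =
  0: [3/8, 3/8, 1/16, 3/16]
  1: [3/8, 1/8, 7/16, 1/16]
  2: [5/8, 1/8, 3/16, 1/16]
  3: [1/8, 9/16, 1/16, 1/4]
P^2 =
  0: [11/32, 77/256, 27/128, 37/256]
  1: [15/32, 63/256, 21/128, 31/256]
  2: [13/32, 79/256, 17/128, 39/256]
  3: [21/64, 17/64, 9/32, 1/8]
P^3 =
  0: [401/1024, 1123/4096, 413/2048, 543/4096]
  1: [395/1024, 1209/4096, 359/2048, 589/4096]
  2: [379/1024, 1201/4096, 399/2048, 581/4096]
  3: [53/128, 67/256, 101/512, 65/512]
P^4 =
  0: [6427/16384, 18409/65536, 6243/32768, 8933/65536]
  1: [6273/16384, 18635/65536, 6393/32768, 9023/65536]
  2: [6361/16384, 18323/65536, 6449/32768, 8871/65536]
  3: [201/512, 2327/8192, 759/4096, 1131/8192]

(P^4)[2 -> 1] = 18323/65536

Answer: 18323/65536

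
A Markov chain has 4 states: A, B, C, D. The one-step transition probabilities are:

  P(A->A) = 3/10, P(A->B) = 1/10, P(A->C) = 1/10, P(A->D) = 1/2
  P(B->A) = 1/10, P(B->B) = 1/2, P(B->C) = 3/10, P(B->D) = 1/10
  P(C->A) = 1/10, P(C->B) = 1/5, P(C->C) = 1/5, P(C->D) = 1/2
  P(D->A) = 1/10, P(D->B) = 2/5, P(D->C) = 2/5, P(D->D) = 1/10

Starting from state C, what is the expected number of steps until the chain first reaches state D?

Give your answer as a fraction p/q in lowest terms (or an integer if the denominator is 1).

Answer: 28/11

Derivation:
Let h_i = expected steps to first reach D from state i.
Boundary: h_D = 0.
First-step equations for the other states:
  h_A = 1 + 3/10*h_A + 1/10*h_B + 1/10*h_C + 1/2*h_D
  h_B = 1 + 1/10*h_A + 1/2*h_B + 3/10*h_C + 1/10*h_D
  h_C = 1 + 1/10*h_A + 1/5*h_B + 1/5*h_C + 1/2*h_D

Substituting h_D = 0 and rearranging gives the linear system (I - Q) h = 1:
  [7/10, -1/10, -1/10] . (h_A, h_B, h_C) = 1
  [-1/10, 1/2, -3/10] . (h_A, h_B, h_C) = 1
  [-1/10, -1/5, 4/5] . (h_A, h_B, h_C) = 1

Solving yields:
  h_A = 26/11
  h_B = 4
  h_C = 28/11

Starting state is C, so the expected hitting time is h_C = 28/11.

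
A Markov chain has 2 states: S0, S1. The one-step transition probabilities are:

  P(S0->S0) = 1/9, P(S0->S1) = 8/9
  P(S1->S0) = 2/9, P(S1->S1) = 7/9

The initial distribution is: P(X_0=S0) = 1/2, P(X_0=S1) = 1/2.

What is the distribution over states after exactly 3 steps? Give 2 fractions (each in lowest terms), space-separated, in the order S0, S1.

Propagating the distribution step by step (d_{t+1} = d_t * P):
d_0 = (S0=1/2, S1=1/2)
  d_1[S0] = 1/2*1/9 + 1/2*2/9 = 1/6
  d_1[S1] = 1/2*8/9 + 1/2*7/9 = 5/6
d_1 = (S0=1/6, S1=5/6)
  d_2[S0] = 1/6*1/9 + 5/6*2/9 = 11/54
  d_2[S1] = 1/6*8/9 + 5/6*7/9 = 43/54
d_2 = (S0=11/54, S1=43/54)
  d_3[S0] = 11/54*1/9 + 43/54*2/9 = 97/486
  d_3[S1] = 11/54*8/9 + 43/54*7/9 = 389/486
d_3 = (S0=97/486, S1=389/486)

Answer: 97/486 389/486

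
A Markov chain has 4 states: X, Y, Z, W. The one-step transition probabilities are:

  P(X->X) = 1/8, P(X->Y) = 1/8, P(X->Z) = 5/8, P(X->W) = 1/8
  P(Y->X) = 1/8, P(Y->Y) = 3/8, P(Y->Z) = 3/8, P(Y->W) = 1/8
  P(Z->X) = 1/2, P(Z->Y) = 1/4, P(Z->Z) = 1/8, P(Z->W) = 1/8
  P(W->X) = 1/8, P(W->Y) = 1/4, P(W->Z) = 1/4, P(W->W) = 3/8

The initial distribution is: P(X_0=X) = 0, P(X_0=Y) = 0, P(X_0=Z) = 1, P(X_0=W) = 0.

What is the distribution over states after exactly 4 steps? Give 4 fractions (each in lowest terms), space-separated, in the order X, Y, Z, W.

Propagating the distribution step by step (d_{t+1} = d_t * P):
d_0 = (X=0, Y=0, Z=1, W=0)
  d_1[X] = 0*1/8 + 0*1/8 + 1*1/2 + 0*1/8 = 1/2
  d_1[Y] = 0*1/8 + 0*3/8 + 1*1/4 + 0*1/4 = 1/4
  d_1[Z] = 0*5/8 + 0*3/8 + 1*1/8 + 0*1/4 = 1/8
  d_1[W] = 0*1/8 + 0*1/8 + 1*1/8 + 0*3/8 = 1/8
d_1 = (X=1/2, Y=1/4, Z=1/8, W=1/8)
  d_2[X] = 1/2*1/8 + 1/4*1/8 + 1/8*1/2 + 1/8*1/8 = 11/64
  d_2[Y] = 1/2*1/8 + 1/4*3/8 + 1/8*1/4 + 1/8*1/4 = 7/32
  d_2[Z] = 1/2*5/8 + 1/4*3/8 + 1/8*1/8 + 1/8*1/4 = 29/64
  d_2[W] = 1/2*1/8 + 1/4*1/8 + 1/8*1/8 + 1/8*3/8 = 5/32
d_2 = (X=11/64, Y=7/32, Z=29/64, W=5/32)
  d_3[X] = 11/64*1/8 + 7/32*1/8 + 29/64*1/2 + 5/32*1/8 = 151/512
  d_3[Y] = 11/64*1/8 + 7/32*3/8 + 29/64*1/4 + 5/32*1/4 = 131/512
  d_3[Z] = 11/64*5/8 + 7/32*3/8 + 29/64*1/8 + 5/32*1/4 = 73/256
  d_3[W] = 11/64*1/8 + 7/32*1/8 + 29/64*1/8 + 5/32*3/8 = 21/128
d_3 = (X=151/512, Y=131/512, Z=73/256, W=21/128)
  d_4[X] = 151/512*1/8 + 131/512*1/8 + 73/256*1/2 + 21/128*1/8 = 475/2048
  d_4[Y] = 151/512*1/8 + 131/512*3/8 + 73/256*1/4 + 21/128*1/4 = 251/1024
  d_4[Z] = 151/512*5/8 + 131/512*3/8 + 73/256*1/8 + 21/128*1/4 = 731/2048
  d_4[W] = 151/512*1/8 + 131/512*1/8 + 73/256*1/8 + 21/128*3/8 = 85/512
d_4 = (X=475/2048, Y=251/1024, Z=731/2048, W=85/512)

Answer: 475/2048 251/1024 731/2048 85/512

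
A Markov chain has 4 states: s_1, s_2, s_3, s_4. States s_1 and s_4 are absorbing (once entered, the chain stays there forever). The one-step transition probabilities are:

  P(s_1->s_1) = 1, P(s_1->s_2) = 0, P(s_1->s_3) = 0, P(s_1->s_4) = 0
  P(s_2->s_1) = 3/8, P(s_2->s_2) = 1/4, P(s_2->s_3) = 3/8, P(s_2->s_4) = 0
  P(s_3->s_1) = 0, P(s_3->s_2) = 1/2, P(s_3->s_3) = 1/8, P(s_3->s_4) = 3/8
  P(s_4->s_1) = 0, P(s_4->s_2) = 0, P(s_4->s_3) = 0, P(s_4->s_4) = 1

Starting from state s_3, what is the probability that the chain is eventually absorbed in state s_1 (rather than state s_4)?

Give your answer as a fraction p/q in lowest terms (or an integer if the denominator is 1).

Let a_i = P(absorbed in s_1 | start in state i).
Boundary conditions: a_s_1 = 1, a_s_4 = 0.
For each transient state i, a_i = sum_j P(i->j) * a_j:
  a_s_2 = 3/8*a_s_1 + 1/4*a_s_2 + 3/8*a_s_3 + 0*a_s_4
  a_s_3 = 0*a_s_1 + 1/2*a_s_2 + 1/8*a_s_3 + 3/8*a_s_4

Substituting a_s_1 = 1 and a_s_4 = 0, rearrange to (I - Q) a = r where r[i] = P(i -> s_1):
  [3/4, -3/8] . (a_s_2, a_s_3) = 3/8
  [-1/2, 7/8] . (a_s_2, a_s_3) = 0

Solving yields:
  a_s_2 = 7/10
  a_s_3 = 2/5

Starting state is s_3, so the absorption probability is a_s_3 = 2/5.

Answer: 2/5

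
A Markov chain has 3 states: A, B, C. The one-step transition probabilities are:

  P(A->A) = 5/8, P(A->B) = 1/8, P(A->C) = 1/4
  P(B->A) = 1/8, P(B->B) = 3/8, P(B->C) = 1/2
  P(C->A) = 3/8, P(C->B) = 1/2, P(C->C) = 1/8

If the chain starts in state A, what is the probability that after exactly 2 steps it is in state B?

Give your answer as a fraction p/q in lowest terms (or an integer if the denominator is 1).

Answer: 1/4

Derivation:
Computing P^2 by repeated multiplication:
P^1 =
  A: [5/8, 1/8, 1/4]
  B: [1/8, 3/8, 1/2]
  C: [3/8, 1/2, 1/8]
P^2 =
  A: [1/2, 1/4, 1/4]
  B: [5/16, 13/32, 9/32]
  C: [11/32, 19/64, 23/64]

(P^2)[A -> B] = 1/4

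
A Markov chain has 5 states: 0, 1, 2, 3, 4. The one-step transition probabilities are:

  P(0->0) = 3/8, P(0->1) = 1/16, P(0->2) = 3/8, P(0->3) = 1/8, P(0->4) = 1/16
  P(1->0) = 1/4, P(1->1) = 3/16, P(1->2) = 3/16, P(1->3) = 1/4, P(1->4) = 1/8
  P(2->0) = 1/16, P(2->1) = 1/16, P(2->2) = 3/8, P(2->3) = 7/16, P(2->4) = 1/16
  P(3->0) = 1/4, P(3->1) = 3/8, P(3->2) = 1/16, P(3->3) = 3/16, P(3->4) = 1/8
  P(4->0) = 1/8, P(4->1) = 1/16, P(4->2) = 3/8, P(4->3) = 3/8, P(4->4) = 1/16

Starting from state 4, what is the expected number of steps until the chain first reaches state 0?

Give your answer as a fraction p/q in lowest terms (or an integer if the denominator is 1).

Answer: 10288/1761

Derivation:
Let h_i = expected steps to first reach 0 from state i.
Boundary: h_0 = 0.
First-step equations for the other states:
  h_1 = 1 + 1/4*h_0 + 3/16*h_1 + 3/16*h_2 + 1/4*h_3 + 1/8*h_4
  h_2 = 1 + 1/16*h_0 + 1/16*h_1 + 3/8*h_2 + 7/16*h_3 + 1/16*h_4
  h_3 = 1 + 1/4*h_0 + 3/8*h_1 + 1/16*h_2 + 3/16*h_3 + 1/8*h_4
  h_4 = 1 + 1/8*h_0 + 1/16*h_1 + 3/8*h_2 + 3/8*h_3 + 1/16*h_4

Substituting h_0 = 0 and rearranging gives the linear system (I - Q) h = 1:
  [13/16, -3/16, -1/4, -1/8] . (h_1, h_2, h_3, h_4) = 1
  [-1/16, 5/8, -7/16, -1/16] . (h_1, h_2, h_3, h_4) = 1
  [-3/8, -1/16, 13/16, -1/8] . (h_1, h_2, h_3, h_4) = 1
  [-1/16, -3/8, -3/8, 15/16] . (h_1, h_2, h_3, h_4) = 1

Solving yields:
  h_1 = 2976/587
  h_2 = 10832/1761
  h_3 = 8704/1761
  h_4 = 10288/1761

Starting state is 4, so the expected hitting time is h_4 = 10288/1761.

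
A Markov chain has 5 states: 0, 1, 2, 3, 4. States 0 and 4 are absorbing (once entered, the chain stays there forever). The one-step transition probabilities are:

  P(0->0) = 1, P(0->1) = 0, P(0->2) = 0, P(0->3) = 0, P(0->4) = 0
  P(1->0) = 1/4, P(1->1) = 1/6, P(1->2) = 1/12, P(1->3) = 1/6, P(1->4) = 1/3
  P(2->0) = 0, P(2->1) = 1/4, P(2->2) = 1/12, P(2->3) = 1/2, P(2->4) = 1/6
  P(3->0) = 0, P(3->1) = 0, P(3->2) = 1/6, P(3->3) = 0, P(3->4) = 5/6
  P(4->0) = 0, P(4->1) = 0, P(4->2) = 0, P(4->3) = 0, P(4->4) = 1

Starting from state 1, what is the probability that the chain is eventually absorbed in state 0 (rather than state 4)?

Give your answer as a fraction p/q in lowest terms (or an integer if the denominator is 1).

Answer: 5/16

Derivation:
Let a_i = P(absorbed in 0 | start in state i).
Boundary conditions: a_0 = 1, a_4 = 0.
For each transient state i, a_i = sum_j P(i->j) * a_j:
  a_1 = 1/4*a_0 + 1/6*a_1 + 1/12*a_2 + 1/6*a_3 + 1/3*a_4
  a_2 = 0*a_0 + 1/4*a_1 + 1/12*a_2 + 1/2*a_3 + 1/6*a_4
  a_3 = 0*a_0 + 0*a_1 + 1/6*a_2 + 0*a_3 + 5/6*a_4

Substituting a_0 = 1 and a_4 = 0, rearrange to (I - Q) a = r where r[i] = P(i -> 0):
  [5/6, -1/12, -1/6] . (a_1, a_2, a_3) = 1/4
  [-1/4, 11/12, -1/2] . (a_1, a_2, a_3) = 0
  [0, -1/6, 1] . (a_1, a_2, a_3) = 0

Solving yields:
  a_1 = 5/16
  a_2 = 3/32
  a_3 = 1/64

Starting state is 1, so the absorption probability is a_1 = 5/16.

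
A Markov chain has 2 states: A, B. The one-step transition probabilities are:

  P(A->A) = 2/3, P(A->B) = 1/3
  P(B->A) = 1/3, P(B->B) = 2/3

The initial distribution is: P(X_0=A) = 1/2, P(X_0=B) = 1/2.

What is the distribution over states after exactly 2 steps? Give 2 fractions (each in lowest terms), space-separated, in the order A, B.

Answer: 1/2 1/2

Derivation:
Propagating the distribution step by step (d_{t+1} = d_t * P):
d_0 = (A=1/2, B=1/2)
  d_1[A] = 1/2*2/3 + 1/2*1/3 = 1/2
  d_1[B] = 1/2*1/3 + 1/2*2/3 = 1/2
d_1 = (A=1/2, B=1/2)
  d_2[A] = 1/2*2/3 + 1/2*1/3 = 1/2
  d_2[B] = 1/2*1/3 + 1/2*2/3 = 1/2
d_2 = (A=1/2, B=1/2)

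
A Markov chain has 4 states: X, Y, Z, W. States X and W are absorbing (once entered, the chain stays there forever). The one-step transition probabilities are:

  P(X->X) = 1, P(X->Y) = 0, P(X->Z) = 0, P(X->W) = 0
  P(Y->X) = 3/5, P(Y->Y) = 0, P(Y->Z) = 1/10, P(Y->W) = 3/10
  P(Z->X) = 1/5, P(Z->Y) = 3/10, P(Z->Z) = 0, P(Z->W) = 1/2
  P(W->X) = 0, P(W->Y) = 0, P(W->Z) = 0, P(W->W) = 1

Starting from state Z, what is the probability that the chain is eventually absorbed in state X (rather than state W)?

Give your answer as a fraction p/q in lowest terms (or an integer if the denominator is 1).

Answer: 38/97

Derivation:
Let a_i = P(absorbed in X | start in state i).
Boundary conditions: a_X = 1, a_W = 0.
For each transient state i, a_i = sum_j P(i->j) * a_j:
  a_Y = 3/5*a_X + 0*a_Y + 1/10*a_Z + 3/10*a_W
  a_Z = 1/5*a_X + 3/10*a_Y + 0*a_Z + 1/2*a_W

Substituting a_X = 1 and a_W = 0, rearrange to (I - Q) a = r where r[i] = P(i -> X):
  [1, -1/10] . (a_Y, a_Z) = 3/5
  [-3/10, 1] . (a_Y, a_Z) = 1/5

Solving yields:
  a_Y = 62/97
  a_Z = 38/97

Starting state is Z, so the absorption probability is a_Z = 38/97.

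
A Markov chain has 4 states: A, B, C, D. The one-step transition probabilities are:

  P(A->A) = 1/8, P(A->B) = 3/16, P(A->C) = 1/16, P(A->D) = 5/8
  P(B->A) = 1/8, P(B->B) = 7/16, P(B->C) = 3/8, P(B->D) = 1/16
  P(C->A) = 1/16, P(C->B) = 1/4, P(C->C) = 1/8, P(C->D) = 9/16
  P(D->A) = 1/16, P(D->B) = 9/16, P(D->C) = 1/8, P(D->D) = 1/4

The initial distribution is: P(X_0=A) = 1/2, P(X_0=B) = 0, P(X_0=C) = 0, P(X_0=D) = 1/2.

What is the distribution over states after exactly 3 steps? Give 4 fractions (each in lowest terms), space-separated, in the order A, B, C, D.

Answer: 395/4096 3319/8192 1901/8192 1091/4096

Derivation:
Propagating the distribution step by step (d_{t+1} = d_t * P):
d_0 = (A=1/2, B=0, C=0, D=1/2)
  d_1[A] = 1/2*1/8 + 0*1/8 + 0*1/16 + 1/2*1/16 = 3/32
  d_1[B] = 1/2*3/16 + 0*7/16 + 0*1/4 + 1/2*9/16 = 3/8
  d_1[C] = 1/2*1/16 + 0*3/8 + 0*1/8 + 1/2*1/8 = 3/32
  d_1[D] = 1/2*5/8 + 0*1/16 + 0*9/16 + 1/2*1/4 = 7/16
d_1 = (A=3/32, B=3/8, C=3/32, D=7/16)
  d_2[A] = 3/32*1/8 + 3/8*1/8 + 3/32*1/16 + 7/16*1/16 = 47/512
  d_2[B] = 3/32*3/16 + 3/8*7/16 + 3/32*1/4 + 7/16*9/16 = 231/512
  d_2[C] = 3/32*1/16 + 3/8*3/8 + 3/32*1/8 + 7/16*1/8 = 109/512
  d_2[D] = 3/32*5/8 + 3/8*1/16 + 3/32*9/16 + 7/16*1/4 = 125/512
d_2 = (A=47/512, B=231/512, C=109/512, D=125/512)
  d_3[A] = 47/512*1/8 + 231/512*1/8 + 109/512*1/16 + 125/512*1/16 = 395/4096
  d_3[B] = 47/512*3/16 + 231/512*7/16 + 109/512*1/4 + 125/512*9/16 = 3319/8192
  d_3[C] = 47/512*1/16 + 231/512*3/8 + 109/512*1/8 + 125/512*1/8 = 1901/8192
  d_3[D] = 47/512*5/8 + 231/512*1/16 + 109/512*9/16 + 125/512*1/4 = 1091/4096
d_3 = (A=395/4096, B=3319/8192, C=1901/8192, D=1091/4096)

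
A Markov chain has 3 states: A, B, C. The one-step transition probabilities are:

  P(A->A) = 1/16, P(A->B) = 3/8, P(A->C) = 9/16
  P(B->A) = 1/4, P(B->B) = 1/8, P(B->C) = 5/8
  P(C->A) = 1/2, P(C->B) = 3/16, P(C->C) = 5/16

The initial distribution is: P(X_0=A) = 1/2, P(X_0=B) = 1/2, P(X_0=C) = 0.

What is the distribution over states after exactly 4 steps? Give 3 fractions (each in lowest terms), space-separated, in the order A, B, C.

Propagating the distribution step by step (d_{t+1} = d_t * P):
d_0 = (A=1/2, B=1/2, C=0)
  d_1[A] = 1/2*1/16 + 1/2*1/4 + 0*1/2 = 5/32
  d_1[B] = 1/2*3/8 + 1/2*1/8 + 0*3/16 = 1/4
  d_1[C] = 1/2*9/16 + 1/2*5/8 + 0*5/16 = 19/32
d_1 = (A=5/32, B=1/4, C=19/32)
  d_2[A] = 5/32*1/16 + 1/4*1/4 + 19/32*1/2 = 189/512
  d_2[B] = 5/32*3/8 + 1/4*1/8 + 19/32*3/16 = 103/512
  d_2[C] = 5/32*9/16 + 1/4*5/8 + 19/32*5/16 = 55/128
d_2 = (A=189/512, B=103/512, C=55/128)
  d_3[A] = 189/512*1/16 + 103/512*1/4 + 55/128*1/2 = 2361/8192
  d_3[B] = 189/512*3/8 + 103/512*1/8 + 55/128*3/16 = 125/512
  d_3[C] = 189/512*9/16 + 103/512*5/8 + 55/128*5/16 = 3831/8192
d_3 = (A=2361/8192, B=125/512, C=3831/8192)
  d_4[A] = 2361/8192*1/16 + 125/512*1/4 + 3831/8192*1/2 = 41009/131072
  d_4[B] = 2361/8192*3/8 + 125/512*1/8 + 3831/8192*3/16 = 29659/131072
  d_4[C] = 2361/8192*9/16 + 125/512*5/8 + 3831/8192*5/16 = 15101/32768
d_4 = (A=41009/131072, B=29659/131072, C=15101/32768)

Answer: 41009/131072 29659/131072 15101/32768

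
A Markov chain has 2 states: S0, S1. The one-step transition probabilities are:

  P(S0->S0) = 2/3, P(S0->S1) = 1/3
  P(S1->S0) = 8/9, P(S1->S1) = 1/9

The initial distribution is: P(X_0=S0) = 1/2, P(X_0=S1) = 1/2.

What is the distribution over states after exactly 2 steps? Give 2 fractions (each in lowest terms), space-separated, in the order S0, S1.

Answer: 58/81 23/81

Derivation:
Propagating the distribution step by step (d_{t+1} = d_t * P):
d_0 = (S0=1/2, S1=1/2)
  d_1[S0] = 1/2*2/3 + 1/2*8/9 = 7/9
  d_1[S1] = 1/2*1/3 + 1/2*1/9 = 2/9
d_1 = (S0=7/9, S1=2/9)
  d_2[S0] = 7/9*2/3 + 2/9*8/9 = 58/81
  d_2[S1] = 7/9*1/3 + 2/9*1/9 = 23/81
d_2 = (S0=58/81, S1=23/81)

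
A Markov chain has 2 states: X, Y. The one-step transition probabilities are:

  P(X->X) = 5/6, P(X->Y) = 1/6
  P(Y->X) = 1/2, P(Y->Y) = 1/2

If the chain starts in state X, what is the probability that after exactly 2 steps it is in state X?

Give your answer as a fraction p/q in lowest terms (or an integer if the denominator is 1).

Computing P^2 by repeated multiplication:
P^1 =
  X: [5/6, 1/6]
  Y: [1/2, 1/2]
P^2 =
  X: [7/9, 2/9]
  Y: [2/3, 1/3]

(P^2)[X -> X] = 7/9

Answer: 7/9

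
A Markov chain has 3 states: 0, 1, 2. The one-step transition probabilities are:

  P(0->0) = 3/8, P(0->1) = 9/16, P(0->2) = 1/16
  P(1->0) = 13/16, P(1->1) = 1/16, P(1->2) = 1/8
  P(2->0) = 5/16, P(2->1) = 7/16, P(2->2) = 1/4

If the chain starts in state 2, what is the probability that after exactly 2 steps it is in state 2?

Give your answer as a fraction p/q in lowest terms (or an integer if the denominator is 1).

Answer: 35/256

Derivation:
Computing P^2 by repeated multiplication:
P^1 =
  0: [3/8, 9/16, 1/16]
  1: [13/16, 1/16, 1/8]
  2: [5/16, 7/16, 1/4]
P^2 =
  0: [79/128, 35/128, 7/64]
  1: [101/256, 33/64, 23/256]
  2: [141/256, 5/16, 35/256]

(P^2)[2 -> 2] = 35/256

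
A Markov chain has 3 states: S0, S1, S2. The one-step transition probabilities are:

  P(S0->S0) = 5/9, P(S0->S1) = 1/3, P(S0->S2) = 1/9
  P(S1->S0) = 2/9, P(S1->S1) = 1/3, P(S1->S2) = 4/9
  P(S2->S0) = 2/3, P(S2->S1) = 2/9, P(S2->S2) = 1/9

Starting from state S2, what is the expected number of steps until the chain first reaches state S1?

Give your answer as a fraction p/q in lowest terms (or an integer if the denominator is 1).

Answer: 45/13

Derivation:
Let h_i = expected steps to first reach S1 from state i.
Boundary: h_S1 = 0.
First-step equations for the other states:
  h_S0 = 1 + 5/9*h_S0 + 1/3*h_S1 + 1/9*h_S2
  h_S2 = 1 + 2/3*h_S0 + 2/9*h_S1 + 1/9*h_S2

Substituting h_S1 = 0 and rearranging gives the linear system (I - Q) h = 1:
  [4/9, -1/9] . (h_S0, h_S2) = 1
  [-2/3, 8/9] . (h_S0, h_S2) = 1

Solving yields:
  h_S0 = 81/26
  h_S2 = 45/13

Starting state is S2, so the expected hitting time is h_S2 = 45/13.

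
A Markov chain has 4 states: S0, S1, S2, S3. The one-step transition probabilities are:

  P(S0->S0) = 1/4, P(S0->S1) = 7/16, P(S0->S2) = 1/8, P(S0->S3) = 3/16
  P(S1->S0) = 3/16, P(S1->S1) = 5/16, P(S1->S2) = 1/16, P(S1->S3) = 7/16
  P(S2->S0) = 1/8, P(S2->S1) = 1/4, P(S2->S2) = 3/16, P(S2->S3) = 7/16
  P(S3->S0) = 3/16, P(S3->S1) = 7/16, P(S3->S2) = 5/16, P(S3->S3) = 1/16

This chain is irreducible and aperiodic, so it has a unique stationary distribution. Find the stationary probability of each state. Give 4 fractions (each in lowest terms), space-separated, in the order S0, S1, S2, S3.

Answer: 437/2313 557/1542 128/771 1313/4626

Derivation:
The stationary distribution satisfies pi = pi * P, i.e.:
  pi_S0 = 1/4*pi_S0 + 3/16*pi_S1 + 1/8*pi_S2 + 3/16*pi_S3
  pi_S1 = 7/16*pi_S0 + 5/16*pi_S1 + 1/4*pi_S2 + 7/16*pi_S3
  pi_S2 = 1/8*pi_S0 + 1/16*pi_S1 + 3/16*pi_S2 + 5/16*pi_S3
  pi_S3 = 3/16*pi_S0 + 7/16*pi_S1 + 7/16*pi_S2 + 1/16*pi_S3
with normalization: pi_S0 + pi_S1 + pi_S2 + pi_S3 = 1.

Using the first 3 balance equations plus normalization, the linear system A*pi = b is:
  [-3/4, 3/16, 1/8, 3/16] . pi = 0
  [7/16, -11/16, 1/4, 7/16] . pi = 0
  [1/8, 1/16, -13/16, 5/16] . pi = 0
  [1, 1, 1, 1] . pi = 1

Solving yields:
  pi_S0 = 437/2313
  pi_S1 = 557/1542
  pi_S2 = 128/771
  pi_S3 = 1313/4626

Verification (pi * P):
  437/2313*1/4 + 557/1542*3/16 + 128/771*1/8 + 1313/4626*3/16 = 437/2313 = pi_S0  (ok)
  437/2313*7/16 + 557/1542*5/16 + 128/771*1/4 + 1313/4626*7/16 = 557/1542 = pi_S1  (ok)
  437/2313*1/8 + 557/1542*1/16 + 128/771*3/16 + 1313/4626*5/16 = 128/771 = pi_S2  (ok)
  437/2313*3/16 + 557/1542*7/16 + 128/771*7/16 + 1313/4626*1/16 = 1313/4626 = pi_S3  (ok)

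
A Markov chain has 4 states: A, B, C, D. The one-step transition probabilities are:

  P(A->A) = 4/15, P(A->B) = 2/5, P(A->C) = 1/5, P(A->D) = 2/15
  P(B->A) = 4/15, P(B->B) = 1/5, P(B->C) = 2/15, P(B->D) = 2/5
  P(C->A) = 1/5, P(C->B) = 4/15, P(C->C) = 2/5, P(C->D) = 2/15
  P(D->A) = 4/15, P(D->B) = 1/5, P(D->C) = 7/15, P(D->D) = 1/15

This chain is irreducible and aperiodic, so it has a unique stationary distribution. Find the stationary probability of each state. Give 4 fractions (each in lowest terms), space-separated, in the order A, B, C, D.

The stationary distribution satisfies pi = pi * P, i.e.:
  pi_A = 4/15*pi_A + 4/15*pi_B + 1/5*pi_C + 4/15*pi_D
  pi_B = 2/5*pi_A + 1/5*pi_B + 4/15*pi_C + 1/5*pi_D
  pi_C = 1/5*pi_A + 2/15*pi_B + 2/5*pi_C + 7/15*pi_D
  pi_D = 2/15*pi_A + 2/5*pi_B + 2/15*pi_C + 1/15*pi_D
with normalization: pi_A + pi_B + pi_C + pi_D = 1.

Using the first 3 balance equations plus normalization, the linear system A*pi = b is:
  [-11/15, 4/15, 1/5, 4/15] . pi = 0
  [2/5, -4/5, 4/15, 1/5] . pi = 0
  [1/5, 2/15, -3/5, 7/15] . pi = 0
  [1, 1, 1, 1] . pi = 1

Solving yields:
  pi_A = 89/360
  pi_B = 121/450
  pi_C = 7/24
  pi_D = 173/900

Verification (pi * P):
  89/360*4/15 + 121/450*4/15 + 7/24*1/5 + 173/900*4/15 = 89/360 = pi_A  (ok)
  89/360*2/5 + 121/450*1/5 + 7/24*4/15 + 173/900*1/5 = 121/450 = pi_B  (ok)
  89/360*1/5 + 121/450*2/15 + 7/24*2/5 + 173/900*7/15 = 7/24 = pi_C  (ok)
  89/360*2/15 + 121/450*2/5 + 7/24*2/15 + 173/900*1/15 = 173/900 = pi_D  (ok)

Answer: 89/360 121/450 7/24 173/900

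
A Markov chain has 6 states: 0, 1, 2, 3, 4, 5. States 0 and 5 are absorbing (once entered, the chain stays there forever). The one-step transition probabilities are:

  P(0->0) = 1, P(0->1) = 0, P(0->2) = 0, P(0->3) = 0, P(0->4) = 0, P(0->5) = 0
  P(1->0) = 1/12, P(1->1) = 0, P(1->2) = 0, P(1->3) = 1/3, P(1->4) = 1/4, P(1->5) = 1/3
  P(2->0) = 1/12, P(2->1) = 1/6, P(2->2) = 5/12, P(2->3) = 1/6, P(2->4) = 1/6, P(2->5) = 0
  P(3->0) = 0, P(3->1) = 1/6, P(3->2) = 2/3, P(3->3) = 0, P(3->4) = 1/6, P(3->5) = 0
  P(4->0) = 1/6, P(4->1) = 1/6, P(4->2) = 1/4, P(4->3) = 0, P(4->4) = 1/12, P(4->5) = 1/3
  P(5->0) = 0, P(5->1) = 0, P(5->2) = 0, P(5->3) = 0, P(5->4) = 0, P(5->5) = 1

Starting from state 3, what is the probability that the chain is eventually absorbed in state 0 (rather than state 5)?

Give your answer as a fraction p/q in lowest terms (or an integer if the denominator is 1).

Answer: 199/479

Derivation:
Let a_i = P(absorbed in 0 | start in state i).
Boundary conditions: a_0 = 1, a_5 = 0.
For each transient state i, a_i = sum_j P(i->j) * a_j:
  a_1 = 1/12*a_0 + 0*a_1 + 0*a_2 + 1/3*a_3 + 1/4*a_4 + 1/3*a_5
  a_2 = 1/12*a_0 + 1/6*a_1 + 5/12*a_2 + 1/6*a_3 + 1/6*a_4 + 0*a_5
  a_3 = 0*a_0 + 1/6*a_1 + 2/3*a_2 + 0*a_3 + 1/6*a_4 + 0*a_5
  a_4 = 1/6*a_0 + 1/6*a_1 + 1/4*a_2 + 0*a_3 + 1/12*a_4 + 1/3*a_5

Substituting a_0 = 1 and a_5 = 0, rearrange to (I - Q) a = r where r[i] = P(i -> 0):
  [1, 0, -1/3, -1/4] . (a_1, a_2, a_3, a_4) = 1/12
  [-1/6, 7/12, -1/6, -1/6] . (a_1, a_2, a_3, a_4) = 1/12
  [-1/6, -2/3, 1, -1/6] . (a_1, a_2, a_3, a_4) = 0
  [-1/6, -1/4, 0, 11/12] . (a_1, a_2, a_3, a_4) = 1/6

Solving yields:
  a_1 = 449/1437
  a_2 = 653/1437
  a_3 = 199/479
  a_4 = 521/1437

Starting state is 3, so the absorption probability is a_3 = 199/479.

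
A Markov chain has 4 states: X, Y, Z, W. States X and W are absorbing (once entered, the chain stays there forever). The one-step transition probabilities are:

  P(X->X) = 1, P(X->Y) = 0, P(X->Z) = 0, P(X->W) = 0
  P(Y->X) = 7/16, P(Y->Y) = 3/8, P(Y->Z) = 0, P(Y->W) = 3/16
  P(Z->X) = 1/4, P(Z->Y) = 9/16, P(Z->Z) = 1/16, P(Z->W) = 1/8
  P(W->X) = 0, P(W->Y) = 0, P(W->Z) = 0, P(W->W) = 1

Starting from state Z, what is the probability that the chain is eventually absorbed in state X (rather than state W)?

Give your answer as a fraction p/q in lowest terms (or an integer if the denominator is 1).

Let a_i = P(absorbed in X | start in state i).
Boundary conditions: a_X = 1, a_W = 0.
For each transient state i, a_i = sum_j P(i->j) * a_j:
  a_Y = 7/16*a_X + 3/8*a_Y + 0*a_Z + 3/16*a_W
  a_Z = 1/4*a_X + 9/16*a_Y + 1/16*a_Z + 1/8*a_W

Substituting a_X = 1 and a_W = 0, rearrange to (I - Q) a = r where r[i] = P(i -> X):
  [5/8, 0] . (a_Y, a_Z) = 7/16
  [-9/16, 15/16] . (a_Y, a_Z) = 1/4

Solving yields:
  a_Y = 7/10
  a_Z = 103/150

Starting state is Z, so the absorption probability is a_Z = 103/150.

Answer: 103/150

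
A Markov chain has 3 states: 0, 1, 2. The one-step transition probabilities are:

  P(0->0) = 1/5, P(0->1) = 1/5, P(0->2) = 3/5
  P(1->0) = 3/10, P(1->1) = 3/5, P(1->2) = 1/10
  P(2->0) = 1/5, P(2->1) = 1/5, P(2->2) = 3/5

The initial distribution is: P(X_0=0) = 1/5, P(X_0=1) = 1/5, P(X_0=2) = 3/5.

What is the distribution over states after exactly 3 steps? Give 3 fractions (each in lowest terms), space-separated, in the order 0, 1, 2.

Propagating the distribution step by step (d_{t+1} = d_t * P):
d_0 = (0=1/5, 1=1/5, 2=3/5)
  d_1[0] = 1/5*1/5 + 1/5*3/10 + 3/5*1/5 = 11/50
  d_1[1] = 1/5*1/5 + 1/5*3/5 + 3/5*1/5 = 7/25
  d_1[2] = 1/5*3/5 + 1/5*1/10 + 3/5*3/5 = 1/2
d_1 = (0=11/50, 1=7/25, 2=1/2)
  d_2[0] = 11/50*1/5 + 7/25*3/10 + 1/2*1/5 = 57/250
  d_2[1] = 11/50*1/5 + 7/25*3/5 + 1/2*1/5 = 39/125
  d_2[2] = 11/50*3/5 + 7/25*1/10 + 1/2*3/5 = 23/50
d_2 = (0=57/250, 1=39/125, 2=23/50)
  d_3[0] = 57/250*1/5 + 39/125*3/10 + 23/50*1/5 = 289/1250
  d_3[1] = 57/250*1/5 + 39/125*3/5 + 23/50*1/5 = 203/625
  d_3[2] = 57/250*3/5 + 39/125*1/10 + 23/50*3/5 = 111/250
d_3 = (0=289/1250, 1=203/625, 2=111/250)

Answer: 289/1250 203/625 111/250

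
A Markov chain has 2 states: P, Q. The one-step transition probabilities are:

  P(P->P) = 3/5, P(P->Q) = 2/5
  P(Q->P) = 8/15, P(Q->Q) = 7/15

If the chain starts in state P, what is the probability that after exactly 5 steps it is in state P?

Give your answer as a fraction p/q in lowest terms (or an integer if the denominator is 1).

Answer: 144643/253125

Derivation:
Computing P^5 by repeated multiplication:
P^1 =
  P: [3/5, 2/5]
  Q: [8/15, 7/15]
P^2 =
  P: [43/75, 32/75]
  Q: [128/225, 97/225]
P^3 =
  P: [643/1125, 482/1125]
  Q: [1928/3375, 1447/3375]
P^4 =
  P: [9643/16875, 7232/16875]
  Q: [28928/50625, 21697/50625]
P^5 =
  P: [144643/253125, 108482/253125]
  Q: [433928/759375, 325447/759375]

(P^5)[P -> P] = 144643/253125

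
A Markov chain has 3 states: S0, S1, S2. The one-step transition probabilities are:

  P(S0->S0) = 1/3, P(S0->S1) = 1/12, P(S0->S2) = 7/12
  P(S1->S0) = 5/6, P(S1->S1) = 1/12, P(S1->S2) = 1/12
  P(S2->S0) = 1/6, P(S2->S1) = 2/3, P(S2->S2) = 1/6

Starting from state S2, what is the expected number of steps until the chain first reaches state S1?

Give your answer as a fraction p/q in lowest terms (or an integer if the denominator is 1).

Answer: 20/11

Derivation:
Let h_i = expected steps to first reach S1 from state i.
Boundary: h_S1 = 0.
First-step equations for the other states:
  h_S0 = 1 + 1/3*h_S0 + 1/12*h_S1 + 7/12*h_S2
  h_S2 = 1 + 1/6*h_S0 + 2/3*h_S1 + 1/6*h_S2

Substituting h_S1 = 0 and rearranging gives the linear system (I - Q) h = 1:
  [2/3, -7/12] . (h_S0, h_S2) = 1
  [-1/6, 5/6] . (h_S0, h_S2) = 1

Solving yields:
  h_S0 = 34/11
  h_S2 = 20/11

Starting state is S2, so the expected hitting time is h_S2 = 20/11.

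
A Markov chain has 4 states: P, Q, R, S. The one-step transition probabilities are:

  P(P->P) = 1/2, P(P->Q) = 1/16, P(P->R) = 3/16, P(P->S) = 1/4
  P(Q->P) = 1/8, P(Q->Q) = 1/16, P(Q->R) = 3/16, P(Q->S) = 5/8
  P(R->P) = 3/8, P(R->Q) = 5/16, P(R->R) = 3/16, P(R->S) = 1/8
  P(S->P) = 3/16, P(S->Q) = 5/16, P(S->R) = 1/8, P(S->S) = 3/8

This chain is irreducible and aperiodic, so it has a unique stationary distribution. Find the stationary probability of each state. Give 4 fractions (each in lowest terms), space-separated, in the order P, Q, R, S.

The stationary distribution satisfies pi = pi * P, i.e.:
  pi_P = 1/2*pi_P + 1/8*pi_Q + 3/8*pi_R + 3/16*pi_S
  pi_Q = 1/16*pi_P + 1/16*pi_Q + 5/16*pi_R + 5/16*pi_S
  pi_R = 3/16*pi_P + 3/16*pi_Q + 3/16*pi_R + 1/8*pi_S
  pi_S = 1/4*pi_P + 5/8*pi_Q + 1/8*pi_R + 3/8*pi_S
with normalization: pi_P + pi_Q + pi_R + pi_S = 1.

Using the first 3 balance equations plus normalization, the linear system A*pi = b is:
  [-1/2, 1/8, 3/8, 3/16] . pi = 0
  [1/16, -15/16, 5/16, 5/16] . pi = 0
  [3/16, 3/16, -13/16, 1/8] . pi = 0
  [1, 1, 1, 1] . pi = 1

Solving yields:
  pi_P = 40/133
  pi_Q = 101/532
  pi_R = 265/1596
  pi_S = 137/399

Verification (pi * P):
  40/133*1/2 + 101/532*1/8 + 265/1596*3/8 + 137/399*3/16 = 40/133 = pi_P  (ok)
  40/133*1/16 + 101/532*1/16 + 265/1596*5/16 + 137/399*5/16 = 101/532 = pi_Q  (ok)
  40/133*3/16 + 101/532*3/16 + 265/1596*3/16 + 137/399*1/8 = 265/1596 = pi_R  (ok)
  40/133*1/4 + 101/532*5/8 + 265/1596*1/8 + 137/399*3/8 = 137/399 = pi_S  (ok)

Answer: 40/133 101/532 265/1596 137/399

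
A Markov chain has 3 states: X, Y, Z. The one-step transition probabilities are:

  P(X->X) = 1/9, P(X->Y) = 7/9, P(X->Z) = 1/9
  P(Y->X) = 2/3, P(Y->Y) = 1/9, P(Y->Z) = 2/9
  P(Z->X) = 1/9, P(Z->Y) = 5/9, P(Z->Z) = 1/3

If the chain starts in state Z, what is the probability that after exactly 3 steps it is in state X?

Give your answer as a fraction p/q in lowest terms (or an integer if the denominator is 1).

Answer: 8/27

Derivation:
Computing P^3 by repeated multiplication:
P^1 =
  X: [1/9, 7/9, 1/9]
  Y: [2/3, 1/9, 2/9]
  Z: [1/9, 5/9, 1/3]
P^2 =
  X: [44/81, 19/81, 2/9]
  Y: [14/81, 53/81, 14/81]
  Z: [34/81, 1/3, 20/81]
P^3 =
  X: [176/729, 139/243, 136/729]
  Y: [346/729, 221/729, 2/9]
  Z: [8/27, 365/729, 148/729]

(P^3)[Z -> X] = 8/27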